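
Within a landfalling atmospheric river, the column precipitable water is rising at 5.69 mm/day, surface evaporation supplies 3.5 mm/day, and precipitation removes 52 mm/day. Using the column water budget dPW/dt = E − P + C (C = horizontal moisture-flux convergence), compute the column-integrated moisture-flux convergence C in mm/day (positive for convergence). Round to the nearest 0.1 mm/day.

C ≈ 54.2 mm/day

dPW/dt = +5.69 mm/day.
C = dPW/dt − E + P = (+5.69) − 3.5 + 52 = 54.2 mm/day.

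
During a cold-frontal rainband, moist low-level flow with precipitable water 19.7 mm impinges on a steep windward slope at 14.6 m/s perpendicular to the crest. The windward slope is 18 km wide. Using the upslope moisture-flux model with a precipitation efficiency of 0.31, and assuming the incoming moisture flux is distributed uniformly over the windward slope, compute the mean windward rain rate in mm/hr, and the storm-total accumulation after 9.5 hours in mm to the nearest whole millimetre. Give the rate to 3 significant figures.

R ≈ 17.8 mm/hr; total ≈ 169 mm

Incoming column moisture flux per unit ridge length: F = V × PW = 14.6 × 19.7 = 287.62 mm·m/s.
Spread over the 18 km slope with efficiency ε = 0.31: R = ε·F/W = 0.31 × 287.62 / 18000 m = 4.953e-03 mm/s.
R = 4.953e-03 × 3600 = 17.8 mm/hr.
Over 9.5 h: total = 17.8 × 9.5 = 169.1 ≈ 169 mm.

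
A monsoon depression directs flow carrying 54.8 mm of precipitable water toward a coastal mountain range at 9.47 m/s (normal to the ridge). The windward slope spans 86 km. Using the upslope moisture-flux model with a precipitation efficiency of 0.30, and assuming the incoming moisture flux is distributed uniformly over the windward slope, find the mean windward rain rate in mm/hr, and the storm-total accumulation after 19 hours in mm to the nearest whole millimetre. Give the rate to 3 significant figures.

R ≈ 6.52 mm/hr; total ≈ 124 mm

Incoming column moisture flux per unit ridge length: F = V × PW = 9.47 × 54.8 = 518.956 mm·m/s.
Spread over the 86 km slope with efficiency ε = 0.30: R = ε·F/W = 0.30 × 518.956 / 86000 m = 1.810e-03 mm/s.
R = 1.810e-03 × 3600 = 6.52 mm/hr.
Over 19 h: total = 6.52 × 19 = 123.88 ≈ 124 mm.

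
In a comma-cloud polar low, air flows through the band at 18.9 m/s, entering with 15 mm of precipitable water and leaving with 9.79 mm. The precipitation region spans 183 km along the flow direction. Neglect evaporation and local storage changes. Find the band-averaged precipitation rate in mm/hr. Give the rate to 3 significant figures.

R ≈ 1.94 mm/hr

Column moisture flux per unit crosswind length is F = V × PW.
Inflow: F_in = 18.9 × 15 = 283.5 mm·m/s
Outflow: F_out = 18.9 × 9.79 = 185.031 mm·m/s
Steady-state rate R = (F_in − F_out)/L = (283.5 − 185.031) / 183000 m = 5.381e-04 mm/s.
R = 5.381e-04 × 3600 = 1.94 mm/hr.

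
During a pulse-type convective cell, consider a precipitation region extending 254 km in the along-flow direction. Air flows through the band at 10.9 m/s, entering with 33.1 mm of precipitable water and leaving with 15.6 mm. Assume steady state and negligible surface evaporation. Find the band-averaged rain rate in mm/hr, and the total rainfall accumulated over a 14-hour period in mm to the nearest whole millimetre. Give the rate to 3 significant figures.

Column moisture flux per unit crosswind length is F = V × PW.
Inflow: F_in = 10.9 × 33.1 = 360.79 mm·m/s
Outflow: F_out = 10.9 × 15.6 = 170.04 mm·m/s
Steady-state rate R = (F_in − F_out)/L = (360.79 − 170.04) / 254000 m = 7.510e-04 mm/s.
R = 7.510e-04 × 3600 = 2.70 mm/hr.
Over 14 h: total = 2.70 × 14 = 37.8 ≈ 38 mm.

R ≈ 2.70 mm/hr; total ≈ 38 mm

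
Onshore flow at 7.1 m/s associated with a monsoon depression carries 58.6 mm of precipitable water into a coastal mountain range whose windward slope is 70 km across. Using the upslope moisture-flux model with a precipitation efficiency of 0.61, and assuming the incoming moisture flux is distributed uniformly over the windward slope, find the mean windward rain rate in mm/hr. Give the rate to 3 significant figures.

R ≈ 13.1 mm/hr

Incoming column moisture flux per unit ridge length: F = V × PW = 7.1 × 58.6 = 416.06 mm·m/s.
Spread over the 70 km slope with efficiency ε = 0.61: R = ε·F/W = 0.61 × 416.06 / 70000 m = 3.626e-03 mm/s.
R = 3.626e-03 × 3600 = 13.1 mm/hr.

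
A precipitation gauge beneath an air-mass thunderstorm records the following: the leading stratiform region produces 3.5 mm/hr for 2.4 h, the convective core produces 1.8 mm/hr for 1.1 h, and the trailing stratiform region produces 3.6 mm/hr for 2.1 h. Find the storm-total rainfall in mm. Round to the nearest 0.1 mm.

total ≈ 17.9 mm

Total = Σ Rᵢ Δtᵢ = 3.5 × 2.4 + 1.8 × 1.1 + 3.6 × 2.1
      = 8.4 + 1.98 + 7.56 = 17.9 mm.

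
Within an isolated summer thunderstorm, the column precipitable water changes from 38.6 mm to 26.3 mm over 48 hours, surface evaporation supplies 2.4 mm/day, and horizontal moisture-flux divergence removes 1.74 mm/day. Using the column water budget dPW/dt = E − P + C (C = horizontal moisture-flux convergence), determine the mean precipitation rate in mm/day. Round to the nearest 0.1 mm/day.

dPW/dt = (26.3 − 38.6) mm / (48/24 day) = -6.150 mm/day.
P = E + C − dPW/dt = 2.4 + (-1.74) − (-6.150) = 6.8 mm/day.

P ≈ 6.8 mm/day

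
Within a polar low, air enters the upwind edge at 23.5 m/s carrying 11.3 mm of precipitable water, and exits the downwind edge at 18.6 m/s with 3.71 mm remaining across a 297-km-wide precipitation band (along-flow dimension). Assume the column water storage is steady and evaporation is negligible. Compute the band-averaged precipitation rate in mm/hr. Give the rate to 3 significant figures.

Column moisture flux per unit crosswind length is F = V × PW.
Inflow: F_in = 23.5 × 11.3 = 265.55 mm·m/s
Outflow: F_out = 18.6 × 3.71 = 69.006 mm·m/s
Steady-state rate R = (F_in − F_out)/L = (265.55 − 69.006) / 297000 m = 6.618e-04 mm/s.
R = 6.618e-04 × 3600 = 2.38 mm/hr.

R ≈ 2.38 mm/hr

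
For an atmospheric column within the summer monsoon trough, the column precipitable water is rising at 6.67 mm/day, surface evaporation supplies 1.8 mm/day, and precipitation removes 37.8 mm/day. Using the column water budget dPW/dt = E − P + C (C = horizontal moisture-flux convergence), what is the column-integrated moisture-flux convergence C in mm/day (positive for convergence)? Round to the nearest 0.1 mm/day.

C ≈ 42.7 mm/day

dPW/dt = +6.67 mm/day.
C = dPW/dt − E + P = (+6.67) − 1.8 + 37.8 = 42.7 mm/day.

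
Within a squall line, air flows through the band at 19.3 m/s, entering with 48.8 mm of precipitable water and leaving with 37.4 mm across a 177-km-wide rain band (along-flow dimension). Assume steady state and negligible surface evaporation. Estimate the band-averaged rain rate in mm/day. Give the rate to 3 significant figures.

Column moisture flux per unit crosswind length is F = V × PW.
Inflow: F_in = 19.3 × 48.8 = 941.84 mm·m/s
Outflow: F_out = 19.3 × 37.4 = 721.82 mm·m/s
Steady-state rate R = (F_in − F_out)/L = (941.84 − 721.82) / 177000 m = 1.243e-03 mm/s.
R = 1.243e-03 × 3600 × 24 = 107 mm/day.

R ≈ 107 mm/day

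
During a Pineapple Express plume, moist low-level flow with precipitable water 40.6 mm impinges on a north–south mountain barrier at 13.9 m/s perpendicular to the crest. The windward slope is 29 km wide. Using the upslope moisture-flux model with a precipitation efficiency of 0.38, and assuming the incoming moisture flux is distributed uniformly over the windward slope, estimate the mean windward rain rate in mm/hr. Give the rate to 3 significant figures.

R ≈ 26.6 mm/hr

Incoming column moisture flux per unit ridge length: F = V × PW = 13.9 × 40.6 = 564.34 mm·m/s.
Spread over the 29 km slope with efficiency ε = 0.38: R = ε·F/W = 0.38 × 564.34 / 29000 m = 7.395e-03 mm/s.
R = 7.395e-03 × 3600 = 26.6 mm/hr.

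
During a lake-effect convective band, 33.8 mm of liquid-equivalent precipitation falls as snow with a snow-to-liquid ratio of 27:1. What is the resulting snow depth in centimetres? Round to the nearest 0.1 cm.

snow depth ≈ 91.3 cm

Snow depth = liquid × ratio = 33.8 mm × 27 = 912.6 mm = 91.3 cm.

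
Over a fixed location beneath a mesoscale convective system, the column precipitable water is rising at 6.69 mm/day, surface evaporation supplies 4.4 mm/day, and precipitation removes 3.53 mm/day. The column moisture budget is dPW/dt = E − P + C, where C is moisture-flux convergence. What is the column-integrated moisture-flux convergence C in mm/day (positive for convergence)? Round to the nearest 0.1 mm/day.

C ≈ 5.8 mm/day

dPW/dt = +6.69 mm/day.
C = dPW/dt − E + P = (+6.69) − 4.4 + 3.53 = 5.8 mm/day.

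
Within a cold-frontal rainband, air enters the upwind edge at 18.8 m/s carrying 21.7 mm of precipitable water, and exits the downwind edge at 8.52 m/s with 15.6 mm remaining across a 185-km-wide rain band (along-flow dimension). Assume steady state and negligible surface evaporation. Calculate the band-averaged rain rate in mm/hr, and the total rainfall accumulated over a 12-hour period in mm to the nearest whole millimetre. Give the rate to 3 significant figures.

Column moisture flux per unit crosswind length is F = V × PW.
Inflow: F_in = 18.8 × 21.7 = 407.96 mm·m/s
Outflow: F_out = 8.52 × 15.6 = 132.912 mm·m/s
Steady-state rate R = (F_in − F_out)/L = (407.96 − 132.912) / 185000 m = 1.487e-03 mm/s.
R = 1.487e-03 × 3600 = 5.35 mm/hr.
Over 12 h: total = 5.35 × 12 = 64.2 ≈ 64 mm.

R ≈ 5.35 mm/hr; total ≈ 64 mm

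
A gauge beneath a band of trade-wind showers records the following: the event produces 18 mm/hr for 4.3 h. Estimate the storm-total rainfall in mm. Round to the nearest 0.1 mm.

Total = Σ Rᵢ Δtᵢ = 18 × 4.3
      = 77.4 = 77.4 mm.

total ≈ 77.4 mm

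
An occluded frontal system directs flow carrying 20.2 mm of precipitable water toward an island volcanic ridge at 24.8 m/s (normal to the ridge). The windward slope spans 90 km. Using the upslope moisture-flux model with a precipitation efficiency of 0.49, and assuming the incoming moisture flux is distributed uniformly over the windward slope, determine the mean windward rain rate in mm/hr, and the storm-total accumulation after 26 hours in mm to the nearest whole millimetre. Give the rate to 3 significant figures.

Incoming column moisture flux per unit ridge length: F = V × PW = 24.8 × 20.2 = 500.96 mm·m/s.
Spread over the 90 km slope with efficiency ε = 0.49: R = ε·F/W = 0.49 × 500.96 / 90000 m = 2.727e-03 mm/s.
R = 2.727e-03 × 3600 = 9.82 mm/hr.
Over 26 h: total = 9.82 × 26 = 255.32 ≈ 255 mm.

R ≈ 9.82 mm/hr; total ≈ 255 mm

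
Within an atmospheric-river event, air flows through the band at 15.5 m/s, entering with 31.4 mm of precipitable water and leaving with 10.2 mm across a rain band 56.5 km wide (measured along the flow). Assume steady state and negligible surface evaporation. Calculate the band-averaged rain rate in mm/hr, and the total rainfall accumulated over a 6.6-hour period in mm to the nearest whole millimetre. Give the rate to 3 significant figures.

Column moisture flux per unit crosswind length is F = V × PW.
Inflow: F_in = 15.5 × 31.4 = 486.7 mm·m/s
Outflow: F_out = 15.5 × 10.2 = 158.1 mm·m/s
Steady-state rate R = (F_in − F_out)/L = (486.7 − 158.1) / 56500 m = 5.816e-03 mm/s.
R = 5.816e-03 × 3600 = 20.9 mm/hr.
Over 6.6 h: total = 20.9 × 6.6 = 137.94 ≈ 138 mm.

R ≈ 20.9 mm/hr; total ≈ 138 mm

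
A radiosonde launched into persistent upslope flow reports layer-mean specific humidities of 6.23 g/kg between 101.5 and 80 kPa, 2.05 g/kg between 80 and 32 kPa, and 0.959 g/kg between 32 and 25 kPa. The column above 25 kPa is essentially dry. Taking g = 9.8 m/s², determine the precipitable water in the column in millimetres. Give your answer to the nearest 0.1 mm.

Precipitable water is the column-integrated vapour mass per unit area: PW = (1/g) Σ q̄ Δp, with q in kg/kg and Δp in Pa (1 kg/m² of water = 1 mm).
Layer 101.5–80 kPa: Δp = 215 hPa = 21500 Pa, q̄ = 0.00623 kg/kg → 0.00623 × 21500 / 9.8 = 13.67 mm
Layer 80–32 kPa: Δp = 480 hPa = 48000 Pa, q̄ = 0.00205 kg/kg → 0.00205 × 48000 / 9.8 = 10.04 mm
Layer 32–25 kPa: Δp = 70 hPa = 7000 Pa, q̄ = 0.000959 kg/kg → 0.000959 × 7000 / 9.8 = 0.68 mm
PW = 13.67 + 10.04 + 0.68 = 24.39 ≈ 24.4 mm.

PW ≈ 24.4 mm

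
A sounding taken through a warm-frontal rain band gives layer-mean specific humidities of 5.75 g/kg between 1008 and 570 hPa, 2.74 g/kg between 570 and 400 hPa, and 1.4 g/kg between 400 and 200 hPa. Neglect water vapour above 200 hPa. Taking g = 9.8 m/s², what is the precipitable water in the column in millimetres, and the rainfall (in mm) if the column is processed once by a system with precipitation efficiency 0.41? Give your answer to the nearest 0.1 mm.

PW ≈ 33.3 mm; rainfall ≈ 13.7 mm

Precipitable water is the column-integrated vapour mass per unit area: PW = (1/g) Σ q̄ Δp, with q in kg/kg and Δp in Pa (1 kg/m² of water = 1 mm).
Layer 1008–570 hPa: Δp = 438 hPa = 43800 Pa, q̄ = 0.00575 kg/kg → 0.00575 × 43800 / 9.8 = 25.70 mm
Layer 570–400 hPa: Δp = 170 hPa = 17000 Pa, q̄ = 0.00274 kg/kg → 0.00274 × 17000 / 9.8 = 4.75 mm
Layer 400–200 hPa: Δp = 200 hPa = 20000 Pa, q̄ = 0.0014 kg/kg → 0.0014 × 20000 / 9.8 = 2.86 mm
PW = 25.70 + 4.75 + 2.86 = 33.31 ≈ 33.3 mm.
Rainfall = ε × PW = 0.41 × 33.3 = 13.7 mm.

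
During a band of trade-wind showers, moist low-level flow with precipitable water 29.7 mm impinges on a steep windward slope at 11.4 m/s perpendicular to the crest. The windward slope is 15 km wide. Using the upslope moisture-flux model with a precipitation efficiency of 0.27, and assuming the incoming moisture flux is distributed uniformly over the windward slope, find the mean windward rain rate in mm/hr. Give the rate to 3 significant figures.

R ≈ 21.9 mm/hr

Incoming column moisture flux per unit ridge length: F = V × PW = 11.4 × 29.7 = 338.58 mm·m/s.
Spread over the 15 km slope with efficiency ε = 0.27: R = ε·F/W = 0.27 × 338.58 / 15000 m = 6.094e-03 mm/s.
R = 6.094e-03 × 3600 = 21.9 mm/hr.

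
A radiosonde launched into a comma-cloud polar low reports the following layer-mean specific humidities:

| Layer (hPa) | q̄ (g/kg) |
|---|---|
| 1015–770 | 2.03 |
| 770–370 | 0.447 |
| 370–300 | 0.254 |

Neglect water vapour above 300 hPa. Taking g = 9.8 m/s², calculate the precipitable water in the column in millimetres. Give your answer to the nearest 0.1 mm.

Precipitable water is the column-integrated vapour mass per unit area: PW = (1/g) Σ q̄ Δp, with q in kg/kg and Δp in Pa (1 kg/m² of water = 1 mm).
Layer 1015–770 hPa: Δp = 245 hPa = 24500 Pa, q̄ = 0.00203 kg/kg → 0.00203 × 24500 / 9.8 = 5.07 mm
Layer 770–370 hPa: Δp = 400 hPa = 40000 Pa, q̄ = 0.000447 kg/kg → 0.000447 × 40000 / 9.8 = 1.82 mm
Layer 370–300 hPa: Δp = 70 hPa = 7000 Pa, q̄ = 0.000254 kg/kg → 0.000254 × 7000 / 9.8 = 0.18 mm
PW = 5.07 + 1.82 + 0.18 = 7.07 ≈ 7.1 mm.

PW ≈ 7.1 mm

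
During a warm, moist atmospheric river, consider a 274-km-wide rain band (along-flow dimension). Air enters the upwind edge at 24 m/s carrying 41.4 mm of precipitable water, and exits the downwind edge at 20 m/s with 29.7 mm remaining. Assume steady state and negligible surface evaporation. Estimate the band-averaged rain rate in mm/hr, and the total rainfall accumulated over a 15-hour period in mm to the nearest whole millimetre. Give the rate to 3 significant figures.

Column moisture flux per unit crosswind length is F = V × PW.
Inflow: F_in = 24 × 41.4 = 993.6 mm·m/s
Outflow: F_out = 20 × 29.7 = 594 mm·m/s
Steady-state rate R = (F_in − F_out)/L = (993.6 − 594) / 274000 m = 1.458e-03 mm/s.
R = 1.458e-03 × 3600 = 5.25 mm/hr.
Over 15 h: total = 5.25 × 15 = 78.75 ≈ 79 mm.

R ≈ 5.25 mm/hr; total ≈ 79 mm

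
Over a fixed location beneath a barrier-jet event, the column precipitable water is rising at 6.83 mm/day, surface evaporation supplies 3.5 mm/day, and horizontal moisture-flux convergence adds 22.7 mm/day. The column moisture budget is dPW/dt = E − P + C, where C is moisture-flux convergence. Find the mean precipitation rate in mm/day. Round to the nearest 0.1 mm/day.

P ≈ 19.4 mm/day

dPW/dt = +6.83 mm/day.
P = E + C − dPW/dt = 3.5 + (22.7) − (+6.83) = 19.4 mm/day.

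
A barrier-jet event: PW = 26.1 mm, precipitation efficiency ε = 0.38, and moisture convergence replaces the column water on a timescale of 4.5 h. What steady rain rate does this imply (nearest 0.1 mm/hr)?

Each overturning extracts ε × PW = 0.38 × 26.1 = 9.918 mm.
Rate = ε·PW / τ = 9.918 / 4.5 h = 2.2 mm/hr.

R ≈ 2.2 mm/hr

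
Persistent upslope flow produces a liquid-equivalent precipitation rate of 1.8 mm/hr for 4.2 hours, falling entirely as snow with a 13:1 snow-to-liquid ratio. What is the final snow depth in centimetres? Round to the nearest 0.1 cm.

snow depth ≈ 9.8 cm

Liquid-equivalent depth = 1.8 × 4.2 = 7.56 mm.
Snow depth = 7.56 mm × 13 = 98.28 mm = 9.8 cm.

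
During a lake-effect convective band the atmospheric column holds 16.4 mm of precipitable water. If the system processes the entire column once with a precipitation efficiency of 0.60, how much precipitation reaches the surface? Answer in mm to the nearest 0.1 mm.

Precipitation = ε × PW = 0.60 × 16.4 = 9.8 mm.

precipitation ≈ 9.8 mm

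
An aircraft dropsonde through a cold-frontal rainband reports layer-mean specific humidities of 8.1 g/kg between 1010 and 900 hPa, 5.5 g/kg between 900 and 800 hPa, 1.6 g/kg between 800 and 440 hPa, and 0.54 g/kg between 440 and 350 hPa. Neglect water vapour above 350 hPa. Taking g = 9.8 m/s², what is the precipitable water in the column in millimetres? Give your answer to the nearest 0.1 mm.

Precipitable water is the column-integrated vapour mass per unit area: PW = (1/g) Σ q̄ Δp, with q in kg/kg and Δp in Pa (1 kg/m² of water = 1 mm).
Layer 1010–900 hPa: Δp = 110 hPa = 11000 Pa, q̄ = 0.0081 kg/kg → 0.0081 × 11000 / 9.8 = 9.09 mm
Layer 900–800 hPa: Δp = 100 hPa = 10000 Pa, q̄ = 0.0055 kg/kg → 0.0055 × 10000 / 9.8 = 5.61 mm
Layer 800–440 hPa: Δp = 360 hPa = 36000 Pa, q̄ = 0.0016 kg/kg → 0.0016 × 36000 / 9.8 = 5.88 mm
Layer 440–350 hPa: Δp = 90 hPa = 9000 Pa, q̄ = 0.00054 kg/kg → 0.00054 × 9000 / 9.8 = 0.50 mm
PW = 9.09 + 5.61 + 5.88 + 0.50 = 21.08 ≈ 21.1 mm.

PW ≈ 21.1 mm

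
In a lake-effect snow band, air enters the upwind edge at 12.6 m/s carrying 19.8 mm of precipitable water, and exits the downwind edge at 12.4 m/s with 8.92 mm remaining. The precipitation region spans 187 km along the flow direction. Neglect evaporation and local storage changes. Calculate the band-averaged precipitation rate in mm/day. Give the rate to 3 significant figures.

R ≈ 64.2 mm/day

Column moisture flux per unit crosswind length is F = V × PW.
Inflow: F_in = 12.6 × 19.8 = 249.48 mm·m/s
Outflow: F_out = 12.4 × 8.92 = 110.608 mm·m/s
Steady-state rate R = (F_in − F_out)/L = (249.48 − 110.608) / 187000 m = 7.426e-04 mm/s.
R = 7.426e-04 × 3600 × 24 = 64.2 mm/day.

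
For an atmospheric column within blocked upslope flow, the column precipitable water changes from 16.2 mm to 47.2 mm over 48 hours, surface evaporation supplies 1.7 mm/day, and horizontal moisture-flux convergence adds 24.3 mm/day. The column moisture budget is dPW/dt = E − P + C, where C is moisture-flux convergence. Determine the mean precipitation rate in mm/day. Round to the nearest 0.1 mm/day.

P ≈ 10.5 mm/day

dPW/dt = (47.2 − 16.2) mm / (48/24 day) = +15.500 mm/day.
P = E + C − dPW/dt = 1.7 + (24.3) − (+15.500) = 10.5 mm/day.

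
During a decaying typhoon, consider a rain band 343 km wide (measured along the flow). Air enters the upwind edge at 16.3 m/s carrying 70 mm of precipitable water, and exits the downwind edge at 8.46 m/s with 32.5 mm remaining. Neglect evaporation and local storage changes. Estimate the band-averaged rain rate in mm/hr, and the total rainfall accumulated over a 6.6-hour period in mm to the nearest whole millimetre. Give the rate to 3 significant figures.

Column moisture flux per unit crosswind length is F = V × PW.
Inflow: F_in = 16.3 × 70 = 1141 mm·m/s
Outflow: F_out = 8.46 × 32.5 = 274.95 mm·m/s
Steady-state rate R = (F_in − F_out)/L = (1141 − 274.95) / 343000 m = 2.525e-03 mm/s.
R = 2.525e-03 × 3600 = 9.09 mm/hr.
Over 6.6 h: total = 9.09 × 6.6 = 59.994 ≈ 60 mm.

R ≈ 9.09 mm/hr; total ≈ 60 mm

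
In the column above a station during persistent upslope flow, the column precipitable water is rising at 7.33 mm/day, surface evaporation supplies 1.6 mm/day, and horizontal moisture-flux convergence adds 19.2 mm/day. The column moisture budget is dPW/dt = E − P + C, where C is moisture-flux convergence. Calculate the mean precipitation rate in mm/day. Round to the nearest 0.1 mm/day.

dPW/dt = +7.33 mm/day.
P = E + C − dPW/dt = 1.6 + (19.2) − (+7.33) = 13.5 mm/day.

P ≈ 13.5 mm/day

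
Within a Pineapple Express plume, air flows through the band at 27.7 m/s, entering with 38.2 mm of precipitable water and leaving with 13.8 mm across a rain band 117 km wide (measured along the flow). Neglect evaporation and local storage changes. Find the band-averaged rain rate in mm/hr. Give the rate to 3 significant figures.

R ≈ 20.8 mm/hr

Column moisture flux per unit crosswind length is F = V × PW.
Inflow: F_in = 27.7 × 38.2 = 1058.14 mm·m/s
Outflow: F_out = 27.7 × 13.8 = 382.26 mm·m/s
Steady-state rate R = (F_in − F_out)/L = (1058.14 − 382.26) / 117000 m = 5.777e-03 mm/s.
R = 5.777e-03 × 3600 = 20.8 mm/hr.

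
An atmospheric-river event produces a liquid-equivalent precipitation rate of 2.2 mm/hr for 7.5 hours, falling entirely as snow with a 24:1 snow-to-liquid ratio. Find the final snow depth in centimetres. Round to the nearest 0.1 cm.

snow depth ≈ 39.6 cm

Liquid-equivalent depth = 2.2 × 7.5 = 16.5 mm.
Snow depth = 16.5 mm × 24 = 396 mm = 39.6 cm.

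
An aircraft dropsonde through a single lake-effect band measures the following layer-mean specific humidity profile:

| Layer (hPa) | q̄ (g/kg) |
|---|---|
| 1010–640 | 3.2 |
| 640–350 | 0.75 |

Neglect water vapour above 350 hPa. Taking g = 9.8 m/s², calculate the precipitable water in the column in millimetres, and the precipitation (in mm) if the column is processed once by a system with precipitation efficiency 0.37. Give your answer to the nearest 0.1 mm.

PW ≈ 14.3 mm; precipitation ≈ 5.3 mm

Precipitable water is the column-integrated vapour mass per unit area: PW = (1/g) Σ q̄ Δp, with q in kg/kg and Δp in Pa (1 kg/m² of water = 1 mm).
Layer 1010–640 hPa: Δp = 370 hPa = 37000 Pa, q̄ = 0.0032 kg/kg → 0.0032 × 37000 / 9.8 = 12.08 mm
Layer 640–350 hPa: Δp = 290 hPa = 29000 Pa, q̄ = 0.00075 kg/kg → 0.00075 × 29000 / 9.8 = 2.22 mm
PW = 12.08 + 2.22 = 14.30 ≈ 14.3 mm.
Precipitation = ε × PW = 0.37 × 14.3 = 5.3 mm.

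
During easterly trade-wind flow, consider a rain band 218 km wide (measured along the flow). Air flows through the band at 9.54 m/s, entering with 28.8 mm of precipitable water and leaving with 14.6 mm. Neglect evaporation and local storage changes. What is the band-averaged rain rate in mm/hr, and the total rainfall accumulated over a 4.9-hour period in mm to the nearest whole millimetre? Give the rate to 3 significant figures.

Column moisture flux per unit crosswind length is F = V × PW.
Inflow: F_in = 9.54 × 28.8 = 274.752 mm·m/s
Outflow: F_out = 9.54 × 14.6 = 139.284 mm·m/s
Steady-state rate R = (F_in − F_out)/L = (274.752 − 139.284) / 218000 m = 6.214e-04 mm/s.
R = 6.214e-04 × 3600 = 2.24 mm/hr.
Over 4.9 h: total = 2.24 × 4.9 = 10.976 ≈ 11 mm.

R ≈ 2.24 mm/hr; total ≈ 11 mm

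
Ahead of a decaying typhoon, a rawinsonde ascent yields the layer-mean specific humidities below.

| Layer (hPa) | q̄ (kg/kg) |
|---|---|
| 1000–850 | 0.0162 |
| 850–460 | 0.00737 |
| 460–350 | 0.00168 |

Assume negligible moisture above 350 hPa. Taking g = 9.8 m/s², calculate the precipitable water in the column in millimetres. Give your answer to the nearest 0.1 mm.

Precipitable water is the column-integrated vapour mass per unit area: PW = (1/g) Σ q̄ Δp, with q in kg/kg and Δp in Pa (1 kg/m² of water = 1 mm).
Layer 1000–850 hPa: Δp = 150 hPa = 15000 Pa, q̄ = 0.0162 kg/kg → 0.0162 × 15000 / 9.8 = 24.80 mm
Layer 850–460 hPa: Δp = 390 hPa = 39000 Pa, q̄ = 0.00737 kg/kg → 0.00737 × 39000 / 9.8 = 29.33 mm
Layer 460–350 hPa: Δp = 110 hPa = 11000 Pa, q̄ = 0.00168 kg/kg → 0.00168 × 11000 / 9.8 = 1.89 mm
PW = 24.80 + 29.33 + 1.89 = 56.02 ≈ 56.0 mm.

PW ≈ 56.0 mm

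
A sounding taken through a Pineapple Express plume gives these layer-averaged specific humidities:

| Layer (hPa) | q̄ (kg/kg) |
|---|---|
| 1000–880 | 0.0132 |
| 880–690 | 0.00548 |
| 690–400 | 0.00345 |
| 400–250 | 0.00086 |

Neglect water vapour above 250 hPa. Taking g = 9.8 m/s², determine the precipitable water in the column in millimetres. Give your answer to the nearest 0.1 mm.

Precipitable water is the column-integrated vapour mass per unit area: PW = (1/g) Σ q̄ Δp, with q in kg/kg and Δp in Pa (1 kg/m² of water = 1 mm).
Layer 1000–880 hPa: Δp = 120 hPa = 12000 Pa, q̄ = 0.0132 kg/kg → 0.0132 × 12000 / 9.8 = 16.16 mm
Layer 880–690 hPa: Δp = 190 hPa = 19000 Pa, q̄ = 0.00548 kg/kg → 0.00548 × 19000 / 9.8 = 10.62 mm
Layer 690–400 hPa: Δp = 290 hPa = 29000 Pa, q̄ = 0.00345 kg/kg → 0.00345 × 29000 / 9.8 = 10.21 mm
Layer 400–250 hPa: Δp = 150 hPa = 15000 Pa, q̄ = 0.00086 kg/kg → 0.00086 × 15000 / 9.8 = 1.32 mm
PW = 16.16 + 10.62 + 10.21 + 1.32 = 38.31 ≈ 38.3 mm.

PW ≈ 38.3 mm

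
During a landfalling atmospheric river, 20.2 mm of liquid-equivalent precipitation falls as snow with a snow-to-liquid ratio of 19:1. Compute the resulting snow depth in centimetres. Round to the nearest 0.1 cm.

snow depth ≈ 38.4 cm

Snow depth = liquid × ratio = 20.2 mm × 19 = 383.8 mm = 38.4 cm.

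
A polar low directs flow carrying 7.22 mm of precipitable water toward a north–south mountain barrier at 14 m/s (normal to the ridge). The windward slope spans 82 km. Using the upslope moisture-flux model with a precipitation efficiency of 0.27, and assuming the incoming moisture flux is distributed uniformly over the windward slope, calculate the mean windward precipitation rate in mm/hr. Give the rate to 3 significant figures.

Incoming column moisture flux per unit ridge length: F = V × PW = 14 × 7.22 = 101.08 mm·m/s.
Spread over the 82 km slope with efficiency ε = 0.27: R = ε·F/W = 0.27 × 101.08 / 82000 m = 3.328e-04 mm/s.
R = 3.328e-04 × 3600 = 1.20 mm/hr.

R ≈ 1.20 mm/hr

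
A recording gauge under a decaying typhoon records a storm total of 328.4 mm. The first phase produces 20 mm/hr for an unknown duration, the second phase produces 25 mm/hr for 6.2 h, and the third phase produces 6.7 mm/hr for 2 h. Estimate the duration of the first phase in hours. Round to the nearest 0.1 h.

Known phases: 25 × 6.2 + 6.7 × 2 = 155 + 13.4 = 168.4 mm.
Remaining depth = 328.4 − 168.4 = 160 mm.
Duration = 160 / 20 = 8.0 h.

duration ≈ 8.0 h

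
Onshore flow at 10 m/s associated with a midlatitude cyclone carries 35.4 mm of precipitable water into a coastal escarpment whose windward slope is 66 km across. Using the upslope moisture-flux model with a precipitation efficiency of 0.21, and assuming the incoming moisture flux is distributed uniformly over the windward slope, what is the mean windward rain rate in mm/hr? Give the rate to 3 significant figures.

R ≈ 4.05 mm/hr

Incoming column moisture flux per unit ridge length: F = V × PW = 10 × 35.4 = 354 mm·m/s.
Spread over the 66 km slope with efficiency ε = 0.21: R = ε·F/W = 0.21 × 354 / 66000 m = 1.126e-03 mm/s.
R = 1.126e-03 × 3600 = 4.05 mm/hr.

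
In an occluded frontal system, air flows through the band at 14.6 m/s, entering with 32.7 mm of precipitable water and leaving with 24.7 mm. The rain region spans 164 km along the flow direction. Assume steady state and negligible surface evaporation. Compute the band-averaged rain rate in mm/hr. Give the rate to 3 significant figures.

Column moisture flux per unit crosswind length is F = V × PW.
Inflow: F_in = 14.6 × 32.7 = 477.42 mm·m/s
Outflow: F_out = 14.6 × 24.7 = 360.62 mm·m/s
Steady-state rate R = (F_in − F_out)/L = (477.42 − 360.62) / 164000 m = 7.122e-04 mm/s.
R = 7.122e-04 × 3600 = 2.56 mm/hr.

R ≈ 2.56 mm/hr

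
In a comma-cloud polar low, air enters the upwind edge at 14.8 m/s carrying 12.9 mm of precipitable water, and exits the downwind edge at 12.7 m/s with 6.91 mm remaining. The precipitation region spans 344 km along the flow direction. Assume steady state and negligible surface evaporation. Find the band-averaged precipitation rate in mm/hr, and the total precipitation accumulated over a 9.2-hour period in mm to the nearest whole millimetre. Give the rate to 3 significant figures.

Column moisture flux per unit crosswind length is F = V × PW.
Inflow: F_in = 14.8 × 12.9 = 190.92 mm·m/s
Outflow: F_out = 12.7 × 6.91 = 87.757 mm·m/s
Steady-state rate R = (F_in − F_out)/L = (190.92 − 87.757) / 344000 m = 2.999e-04 mm/s.
R = 2.999e-04 × 3600 = 1.08 mm/hr.
Over 9.2 h: total = 1.08 × 9.2 = 9.936 ≈ 10 mm.

R ≈ 1.08 mm/hr; total ≈ 10 mm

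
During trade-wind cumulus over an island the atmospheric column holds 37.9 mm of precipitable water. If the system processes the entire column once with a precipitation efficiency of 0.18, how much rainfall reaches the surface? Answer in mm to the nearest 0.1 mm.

Rainfall = ε × PW = 0.18 × 37.9 = 6.8 mm.

rainfall ≈ 6.8 mm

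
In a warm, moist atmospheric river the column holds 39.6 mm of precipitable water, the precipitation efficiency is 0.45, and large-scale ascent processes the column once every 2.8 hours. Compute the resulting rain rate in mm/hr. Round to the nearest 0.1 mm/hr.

Each overturning extracts ε × PW = 0.45 × 39.6 = 17.82 mm.
Rate = ε·PW / τ = 17.82 / 2.8 h = 6.4 mm/hr.

R ≈ 6.4 mm/hr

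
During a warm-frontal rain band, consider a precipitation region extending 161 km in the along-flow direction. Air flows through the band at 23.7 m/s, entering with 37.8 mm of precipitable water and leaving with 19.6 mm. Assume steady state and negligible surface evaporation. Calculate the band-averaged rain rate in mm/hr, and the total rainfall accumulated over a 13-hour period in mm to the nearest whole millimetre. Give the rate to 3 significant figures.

Column moisture flux per unit crosswind length is F = V × PW.
Inflow: F_in = 23.7 × 37.8 = 895.86 mm·m/s
Outflow: F_out = 23.7 × 19.6 = 464.52 mm·m/s
Steady-state rate R = (F_in − F_out)/L = (895.86 − 464.52) / 161000 m = 2.679e-03 mm/s.
R = 2.679e-03 × 3600 = 9.64 mm/hr.
Over 13 h: total = 9.64 × 13 = 125.32 ≈ 125 mm.

R ≈ 9.64 mm/hr; total ≈ 125 mm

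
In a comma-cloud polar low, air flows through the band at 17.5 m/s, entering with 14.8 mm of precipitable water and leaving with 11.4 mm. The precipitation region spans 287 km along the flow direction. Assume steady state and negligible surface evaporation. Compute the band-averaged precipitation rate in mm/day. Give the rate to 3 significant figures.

Column moisture flux per unit crosswind length is F = V × PW.
Inflow: F_in = 17.5 × 14.8 = 259 mm·m/s
Outflow: F_out = 17.5 × 11.4 = 199.5 mm·m/s
Steady-state rate R = (F_in − F_out)/L = (259 − 199.5) / 287000 m = 2.073e-04 mm/s.
R = 2.073e-04 × 3600 × 24 = 17.9 mm/day.

R ≈ 17.9 mm/day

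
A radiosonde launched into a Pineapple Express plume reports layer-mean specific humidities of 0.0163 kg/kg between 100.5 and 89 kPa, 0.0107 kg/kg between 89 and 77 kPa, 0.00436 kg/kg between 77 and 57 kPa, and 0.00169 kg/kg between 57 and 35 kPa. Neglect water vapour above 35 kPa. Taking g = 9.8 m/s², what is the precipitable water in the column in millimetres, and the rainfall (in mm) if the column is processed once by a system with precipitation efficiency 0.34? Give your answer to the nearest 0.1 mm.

PW ≈ 44.9 mm; rainfall ≈ 15.3 mm

Precipitable water is the column-integrated vapour mass per unit area: PW = (1/g) Σ q̄ Δp, with q in kg/kg and Δp in Pa (1 kg/m² of water = 1 mm).
Layer 100.5–89 kPa: Δp = 115 hPa = 11500 Pa, q̄ = 0.0163 kg/kg → 0.0163 × 11500 / 9.8 = 19.13 mm
Layer 89–77 kPa: Δp = 120 hPa = 12000 Pa, q̄ = 0.0107 kg/kg → 0.0107 × 12000 / 9.8 = 13.10 mm
Layer 77–57 kPa: Δp = 200 hPa = 20000 Pa, q̄ = 0.00436 kg/kg → 0.00436 × 20000 / 9.8 = 8.90 mm
Layer 57–35 kPa: Δp = 220 hPa = 22000 Pa, q̄ = 0.00169 kg/kg → 0.00169 × 22000 / 9.8 = 3.79 mm
PW = 19.13 + 13.10 + 8.90 + 3.79 = 44.92 ≈ 44.9 mm.
Rainfall = ε × PW = 0.34 × 44.9 = 15.3 mm.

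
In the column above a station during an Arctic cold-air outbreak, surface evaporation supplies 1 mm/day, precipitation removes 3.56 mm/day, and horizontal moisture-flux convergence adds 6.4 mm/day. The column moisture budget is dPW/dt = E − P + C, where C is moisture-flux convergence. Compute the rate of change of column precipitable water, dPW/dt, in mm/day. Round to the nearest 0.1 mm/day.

dPW/dt ≈ 3.8 mm/day

dPW/dt = E − P + C = 1 − 3.56 + (6.4) = 3.8 mm/day.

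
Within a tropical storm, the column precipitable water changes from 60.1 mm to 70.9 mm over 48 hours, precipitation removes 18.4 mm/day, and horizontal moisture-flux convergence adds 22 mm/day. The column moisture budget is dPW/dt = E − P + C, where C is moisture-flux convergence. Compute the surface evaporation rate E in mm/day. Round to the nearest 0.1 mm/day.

dPW/dt = (70.9 − 60.1) mm / (48/24 day) = +5.400 mm/day.
E = dPW/dt + P − C = (+5.400) + 18.4 − (22) = 1.8 mm/day.

E ≈ 1.8 mm/day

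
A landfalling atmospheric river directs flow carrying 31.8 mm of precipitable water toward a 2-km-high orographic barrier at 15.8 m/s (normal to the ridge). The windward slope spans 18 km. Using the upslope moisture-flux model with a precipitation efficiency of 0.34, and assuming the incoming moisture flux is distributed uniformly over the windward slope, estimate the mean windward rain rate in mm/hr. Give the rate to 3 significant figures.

R ≈ 34.2 mm/hr

Incoming column moisture flux per unit ridge length: F = V × PW = 15.8 × 31.8 = 502.44 mm·m/s.
Spread over the 18 km slope with efficiency ε = 0.34: R = ε·F/W = 0.34 × 502.44 / 18000 m = 9.491e-03 mm/s.
R = 9.491e-03 × 3600 = 34.2 mm/hr.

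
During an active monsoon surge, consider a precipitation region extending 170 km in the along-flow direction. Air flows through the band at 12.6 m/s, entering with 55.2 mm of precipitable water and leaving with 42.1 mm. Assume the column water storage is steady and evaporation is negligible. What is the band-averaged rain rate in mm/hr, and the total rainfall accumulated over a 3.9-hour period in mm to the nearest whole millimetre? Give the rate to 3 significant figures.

R ≈ 3.50 mm/hr; total ≈ 14 mm

Column moisture flux per unit crosswind length is F = V × PW.
Inflow: F_in = 12.6 × 55.2 = 695.52 mm·m/s
Outflow: F_out = 12.6 × 42.1 = 530.46 mm·m/s
Steady-state rate R = (F_in − F_out)/L = (695.52 − 530.46) / 170000 m = 9.709e-04 mm/s.
R = 9.709e-04 × 3600 = 3.50 mm/hr.
Over 3.9 h: total = 3.50 × 3.9 = 13.65 ≈ 14 mm.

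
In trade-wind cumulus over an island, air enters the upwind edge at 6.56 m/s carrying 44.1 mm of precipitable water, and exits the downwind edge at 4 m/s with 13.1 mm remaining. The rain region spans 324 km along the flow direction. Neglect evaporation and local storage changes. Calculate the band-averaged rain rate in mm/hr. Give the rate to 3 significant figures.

Column moisture flux per unit crosswind length is F = V × PW.
Inflow: F_in = 6.56 × 44.1 = 289.296 mm·m/s
Outflow: F_out = 4 × 13.1 = 52.4 mm·m/s
Steady-state rate R = (F_in − F_out)/L = (289.296 − 52.4) / 324000 m = 7.312e-04 mm/s.
R = 7.312e-04 × 3600 = 2.63 mm/hr.

R ≈ 2.63 mm/hr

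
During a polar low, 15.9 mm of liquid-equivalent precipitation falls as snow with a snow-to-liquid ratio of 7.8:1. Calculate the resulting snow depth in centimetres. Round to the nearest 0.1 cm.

snow depth ≈ 12.4 cm

Snow depth = liquid × ratio = 15.9 mm × 7.8 = 124.02 mm = 12.4 cm.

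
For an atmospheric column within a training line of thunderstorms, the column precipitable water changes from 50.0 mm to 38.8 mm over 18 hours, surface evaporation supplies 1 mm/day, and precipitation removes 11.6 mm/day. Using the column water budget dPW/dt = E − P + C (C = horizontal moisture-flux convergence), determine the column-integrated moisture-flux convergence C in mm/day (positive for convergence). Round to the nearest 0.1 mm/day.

dPW/dt = (38.8 − 50.0) mm / (18/24 day) = -14.933 mm/day.
C = dPW/dt − E + P = (-14.933) − 1 + 11.6 = -4.3 mm/day.

C ≈ -4.3 mm/day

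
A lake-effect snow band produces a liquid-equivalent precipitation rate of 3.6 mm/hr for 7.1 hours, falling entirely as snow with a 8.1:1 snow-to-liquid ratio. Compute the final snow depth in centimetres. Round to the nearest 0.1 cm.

Liquid-equivalent depth = 3.6 × 7.1 = 25.56 mm.
Snow depth = 25.56 mm × 8.1 = 207.036 mm = 20.7 cm.

snow depth ≈ 20.7 cm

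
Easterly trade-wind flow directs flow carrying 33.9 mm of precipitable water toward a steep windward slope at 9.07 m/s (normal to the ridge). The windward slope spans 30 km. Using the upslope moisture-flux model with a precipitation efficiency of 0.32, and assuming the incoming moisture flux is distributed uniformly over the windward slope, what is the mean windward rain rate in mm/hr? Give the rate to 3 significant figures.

R ≈ 11.8 mm/hr

Incoming column moisture flux per unit ridge length: F = V × PW = 9.07 × 33.9 = 307.473 mm·m/s.
Spread over the 30 km slope with efficiency ε = 0.32: R = ε·F/W = 0.32 × 307.473 / 30000 m = 3.280e-03 mm/s.
R = 3.280e-03 × 3600 = 11.8 mm/hr.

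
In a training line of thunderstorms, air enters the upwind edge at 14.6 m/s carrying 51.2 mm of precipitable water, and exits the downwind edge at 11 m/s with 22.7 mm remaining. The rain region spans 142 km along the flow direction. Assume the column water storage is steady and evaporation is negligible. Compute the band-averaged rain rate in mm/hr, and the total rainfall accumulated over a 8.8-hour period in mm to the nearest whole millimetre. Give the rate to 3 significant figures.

Column moisture flux per unit crosswind length is F = V × PW.
Inflow: F_in = 14.6 × 51.2 = 747.52 mm·m/s
Outflow: F_out = 11 × 22.7 = 249.7 mm·m/s
Steady-state rate R = (F_in − F_out)/L = (747.52 − 249.7) / 142000 m = 3.506e-03 mm/s.
R = 3.506e-03 × 3600 = 12.6 mm/hr.
Over 8.8 h: total = 12.6 × 8.8 = 110.88 ≈ 111 mm.

R ≈ 12.6 mm/hr; total ≈ 111 mm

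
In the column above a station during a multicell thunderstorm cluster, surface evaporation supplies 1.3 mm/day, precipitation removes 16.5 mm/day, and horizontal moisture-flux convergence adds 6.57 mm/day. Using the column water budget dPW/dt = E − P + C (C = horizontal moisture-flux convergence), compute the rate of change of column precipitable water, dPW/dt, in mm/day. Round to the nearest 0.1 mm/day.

dPW/dt ≈ -8.6 mm/day

dPW/dt = E − P + C = 1.3 − 16.5 + (6.57) = -8.6 mm/day.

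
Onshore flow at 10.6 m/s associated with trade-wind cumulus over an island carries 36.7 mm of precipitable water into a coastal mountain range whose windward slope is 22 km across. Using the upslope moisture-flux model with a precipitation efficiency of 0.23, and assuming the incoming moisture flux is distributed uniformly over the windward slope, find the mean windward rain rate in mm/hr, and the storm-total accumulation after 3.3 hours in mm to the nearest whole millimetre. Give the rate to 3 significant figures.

Incoming column moisture flux per unit ridge length: F = V × PW = 10.6 × 36.7 = 389.02 mm·m/s.
Spread over the 22 km slope with efficiency ε = 0.23: R = ε·F/W = 0.23 × 389.02 / 22000 m = 4.067e-03 mm/s.
R = 4.067e-03 × 3600 = 14.6 mm/hr.
Over 3.3 h: total = 14.6 × 3.3 = 48.18 ≈ 48 mm.

R ≈ 14.6 mm/hr; total ≈ 48 mm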